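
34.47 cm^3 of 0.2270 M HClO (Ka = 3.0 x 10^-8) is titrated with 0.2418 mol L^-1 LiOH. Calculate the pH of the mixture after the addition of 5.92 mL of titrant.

Initial n(HClO) = 0.2270 x 0.03447 = 0.007825 mol.
n(LiOH) added = 0.2418 x 0.005920 = 0.001431 mol, converting that many moles of HClO to ClO-.
Remaining n(HClO) = 0.006393 mol; n(ClO-) = 0.001431 mol.
By Henderson-Hasselbalch, pH = pKa + log([A^-]/[HA]) = 7.52 + log(0.001431/0.006393) = 7.52 + (-0.65) = 6.87.

6.87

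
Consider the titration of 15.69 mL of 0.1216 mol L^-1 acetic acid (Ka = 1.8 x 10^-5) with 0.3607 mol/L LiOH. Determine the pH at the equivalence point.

n(CH3COOH) = 0.1216 x 0.01569 = 0.001908 mol; V(LiOH) at equivalence = 0.001908/0.3607 = 0.005289 L.
At equivalence all the acid is converted to CH3COO-; total volume = 0.01569 + 0.005289 = 0.02098 L, so [CH3COO-] = 0.001908/0.02098 = 0.09094 M.
Kb = Kw/Ka = 1.0e-14 / 1.8 x 10^-5 = 5.56e-10.
[OH^-] = sqrt(Kb x [CH3COO-]) = sqrt(5.56e-10 x 0.09094) = 7.11e-6 M.
pOH = 5.15, so pH = 14.00 - 5.15 = 8.85.

8.85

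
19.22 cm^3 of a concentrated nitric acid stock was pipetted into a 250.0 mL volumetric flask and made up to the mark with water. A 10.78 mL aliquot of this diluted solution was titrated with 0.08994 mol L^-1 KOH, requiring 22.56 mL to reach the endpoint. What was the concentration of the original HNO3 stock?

2.45 M

n(KOH) = 0.08994 x 0.02256 = 0.002029 mol.
n(HNO3) in the aliquot = 0.002029 mol.
[diluted HNO3] = 0.002029 / 0.01078 = 0.1882 M.
Dilution factor = 250.0/19.22 = 13.01, so [stock] = 0.1882 x 13.01 = 2.45 M.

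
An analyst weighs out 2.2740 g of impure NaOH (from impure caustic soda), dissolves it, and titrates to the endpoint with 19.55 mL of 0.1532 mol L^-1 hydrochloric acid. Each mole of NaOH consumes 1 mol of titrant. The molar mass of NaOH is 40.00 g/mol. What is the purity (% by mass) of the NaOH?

n(HCl) = 0.1532 x 0.01955 = 0.002995 mol.
n(NaOH) = 0.002995 / 1 = 0.002995 mol.
mass of NaOH = 0.002995 x 40.00 = 0.1198 g.
% purity = 0.1198 / 2.2740 x 100 = 5.27%.

5.27%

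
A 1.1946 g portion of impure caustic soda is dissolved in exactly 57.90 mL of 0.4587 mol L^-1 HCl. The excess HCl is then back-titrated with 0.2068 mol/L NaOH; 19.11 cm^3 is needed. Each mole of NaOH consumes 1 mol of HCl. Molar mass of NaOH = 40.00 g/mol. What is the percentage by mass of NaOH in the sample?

75.7%

Total n(HCl) added = 0.4587 x 0.05790 = 0.02656 mol.
n(NaOH) used = 0.2068 x 0.01911 = 0.003952 mol, which equals the excess n(HCl).
So n(HCl) consumed by the sample = 0.02656 - 0.003952 = 0.02261 mol.
n(NaOH) = 0.02261 / 1 = 0.02261 mol.
mass NaOH = 0.02261 x 40.00 = 0.9043 g, so %NaOH = 0.9043/1.1946 x 100 = 75.7%.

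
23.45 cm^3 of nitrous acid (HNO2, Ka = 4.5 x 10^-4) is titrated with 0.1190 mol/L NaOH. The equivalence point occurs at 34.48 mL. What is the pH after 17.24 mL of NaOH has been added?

3.35

17.24 mL is exactly half the equivalence volume (34.48/2), i.e. the half-equivalence point.
There, n(HA) = n(A^-), so pH = pKa = -log(4.5 x 10^-4) = 3.35.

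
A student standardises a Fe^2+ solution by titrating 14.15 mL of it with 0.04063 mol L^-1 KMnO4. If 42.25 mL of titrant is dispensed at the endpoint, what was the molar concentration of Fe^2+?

n(KMnO4) = 0.04063 x 0.04225 = 0.001717 mol.
From the balanced equation, 1 mol KMnO4 reacts with 5 mol Fe^2+, so n(Fe^2+) = 0.001717 x 5/1 = 0.008583 mol.
[Fe^2+] = 0.008583 / 0.01415 L = 0.607 M.

0.607 M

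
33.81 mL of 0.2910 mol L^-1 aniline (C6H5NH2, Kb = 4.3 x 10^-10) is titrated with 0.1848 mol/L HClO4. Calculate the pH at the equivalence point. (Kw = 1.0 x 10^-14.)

2.79

n(C6H5NH2) = 0.2910 x 0.03381 = 0.009839 mol; V(HClO4) at equivalence = 0.009839/0.1848 = 0.05324 L.
At equivalence the base is fully converted to C6H5NH3+; total volume = 0.08705 L, so [C6H5NH3+] = 0.009839/0.08705 = 0.1130 M.
Ka(C6H5NH3+) = Kw/Kb = 1.0e-14 / 4.3 x 10^-10 = 2.33e-5.
[H^+] = sqrt(Ka x [C6H5NH3+]) = sqrt(2.33e-5 x 0.1130) = 0.00162 M.
pH = -log(0.00162) = 2.79.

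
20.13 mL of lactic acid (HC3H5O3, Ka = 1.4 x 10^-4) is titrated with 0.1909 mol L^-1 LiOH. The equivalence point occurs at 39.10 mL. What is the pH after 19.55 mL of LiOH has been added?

3.85

19.55 mL is exactly half the equivalence volume (39.10/2), i.e. the half-equivalence point.
There, n(HA) = n(A^-), so pH = pKa = -log(1.4 x 10^-4) = 3.85.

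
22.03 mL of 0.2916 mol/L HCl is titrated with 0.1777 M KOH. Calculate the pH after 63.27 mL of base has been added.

n(acid) = 0.2916 x 0.02203 = 0.006424 mol; n(KOH) added = 0.1777 x 0.06327 = 0.01124 mol.
Base is in excess by 0.01124 - 0.006424 = 0.004819 mol in a total volume of 0.08530 L.
[OH^-] = 0.004819/0.08530 = 0.05650 M, so pOH = 1.25 and pH = 14.00 - 1.25 = 12.75.

12.75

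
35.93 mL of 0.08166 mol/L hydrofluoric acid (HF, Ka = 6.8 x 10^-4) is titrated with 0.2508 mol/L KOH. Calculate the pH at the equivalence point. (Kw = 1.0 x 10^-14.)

n(HF) = 0.08166 x 0.03593 = 0.002934 mol; V(KOH) at equivalence = 0.002934/0.2508 = 0.01170 L.
At equivalence all the acid is converted to F-; total volume = 0.03593 + 0.01170 = 0.04763 L, so [F-] = 0.002934/0.04763 = 0.06160 M.
Kb = Kw/Ka = 1.0e-14 / 6.8 x 10^-4 = 1.47e-11.
[OH^-] = sqrt(Kb x [F-]) = sqrt(1.47e-11 x 0.06160) = 9.52e-7 M.
pOH = 6.02, so pH = 14.00 - 6.02 = 7.98.

7.98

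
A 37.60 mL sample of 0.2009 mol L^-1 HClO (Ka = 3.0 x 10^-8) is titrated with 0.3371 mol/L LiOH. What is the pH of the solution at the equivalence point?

10.31

n(HClO) = 0.2009 x 0.03760 = 0.007554 mol; V(LiOH) at equivalence = 0.007554/0.3371 = 0.02241 L.
At equivalence all the acid is converted to ClO-; total volume = 0.03760 + 0.02241 = 0.06001 L, so [ClO-] = 0.007554/0.06001 = 0.1259 M.
Kb = Kw/Ka = 1.0e-14 / 3.0 x 10^-8 = 3.33e-7.
[OH^-] = sqrt(Kb x [ClO-]) = sqrt(3.33e-7 x 0.1259) = 0.000205 M.
pOH = 3.69, so pH = 14.00 - 3.69 = 10.31.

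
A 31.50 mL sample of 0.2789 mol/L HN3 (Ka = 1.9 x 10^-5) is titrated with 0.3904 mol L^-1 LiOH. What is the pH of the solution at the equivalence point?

8.97

n(HN3) = 0.2789 x 0.03150 = 0.008785 mol; V(LiOH) at equivalence = 0.008785/0.3904 = 0.02250 L.
At equivalence all the acid is converted to N3-; total volume = 0.03150 + 0.02250 = 0.05400 L, so [N3-] = 0.008785/0.05400 = 0.1627 M.
Kb = Kw/Ka = 1.0e-14 / 1.9 x 10^-5 = 5.26e-10.
[OH^-] = sqrt(Kb x [N3-]) = sqrt(5.26e-10 x 0.1627) = 9.25e-6 M.
pOH = 5.03, so pH = 14.00 - 5.03 = 8.97.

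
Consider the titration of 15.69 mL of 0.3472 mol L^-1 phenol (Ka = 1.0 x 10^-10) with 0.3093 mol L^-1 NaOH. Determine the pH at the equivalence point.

11.61

n(C6H5OH) = 0.3472 x 0.01569 = 0.005448 mol; V(NaOH) at equivalence = 0.005448/0.3093 = 0.01761 L.
At equivalence all the acid is converted to C6H5O-; total volume = 0.01569 + 0.01761 = 0.03330 L, so [C6H5O-] = 0.005448/0.03330 = 0.1636 M.
Kb = Kw/Ka = 1.0e-14 / 1.0 x 10^-10 = 0.000100.
[OH^-] = sqrt(Kb x [C6H5O-]) = sqrt(0.000100 x 0.1636) = 0.00404 M.
pOH = 2.39, so pH = 14.00 - 2.39 = 11.61.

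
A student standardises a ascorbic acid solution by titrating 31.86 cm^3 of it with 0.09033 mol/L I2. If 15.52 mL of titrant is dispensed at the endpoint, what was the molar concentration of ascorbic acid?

n(I2) = 0.09033 x 0.01552 = 0.001402 mol.
From the balanced equation, 1 mol I2 reacts with 1 mol ascorbic acid, so n(ascorbic acid) = 0.001402 x 1/1 = 0.001402 mol.
[ascorbic acid] = 0.001402 / 0.03186 L = 0.0440 M.

0.0440 M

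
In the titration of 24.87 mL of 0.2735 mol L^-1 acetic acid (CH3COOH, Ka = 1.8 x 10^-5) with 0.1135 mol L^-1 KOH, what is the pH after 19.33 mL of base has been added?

4.42

Initial n(CH3COOH) = 0.2735 x 0.02487 = 0.006802 mol.
n(KOH) added = 0.1135 x 0.01933 = 0.002194 mol, converting that many moles of CH3COOH to CH3COO-.
Remaining n(CH3COOH) = 0.004608 mol; n(CH3COO-) = 0.002194 mol.
By Henderson-Hasselbalch, pH = pKa + log([A^-]/[HA]) = 4.74 + log(0.002194/0.004608) = 4.74 + (-0.32) = 4.42.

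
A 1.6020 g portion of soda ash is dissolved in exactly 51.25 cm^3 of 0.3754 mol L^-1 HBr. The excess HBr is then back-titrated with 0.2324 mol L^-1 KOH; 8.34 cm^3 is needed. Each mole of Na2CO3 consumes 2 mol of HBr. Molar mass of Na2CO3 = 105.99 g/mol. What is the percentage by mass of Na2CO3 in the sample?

57.2%

Total n(HBr) added = 0.3754 x 0.05125 = 0.01924 mol.
n(KOH) used = 0.2324 x 0.008340 = 0.001938 mol, which equals the excess n(HBr).
So n(HBr) consumed by the sample = 0.01924 - 0.001938 = 0.01730 mol.
n(Na2CO3) = 0.01730 / 2 = 0.008651 mol.
mass Na2CO3 = 0.008651 x 105.99 = 0.9169 g, so %Na2CO3 = 0.9169/1.6020 x 100 = 57.2%.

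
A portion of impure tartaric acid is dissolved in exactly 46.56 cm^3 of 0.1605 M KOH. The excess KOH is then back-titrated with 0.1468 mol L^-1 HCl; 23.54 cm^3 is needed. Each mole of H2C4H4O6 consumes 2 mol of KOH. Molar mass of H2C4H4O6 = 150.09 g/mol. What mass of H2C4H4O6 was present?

Total n(KOH) added = 0.1605 x 0.04656 = 0.007473 mol.
n(HCl) used = 0.1468 x 0.02354 = 0.003456 mol, which equals the excess n(KOH).
So n(KOH) consumed by the sample = 0.007473 - 0.003456 = 0.004017 mol.
n(H2C4H4O6) = 0.004017 / 2 = 0.002009 mol.
mass = 0.002009 mol x 150.09 g/mol = 0.301 g.

0.301 g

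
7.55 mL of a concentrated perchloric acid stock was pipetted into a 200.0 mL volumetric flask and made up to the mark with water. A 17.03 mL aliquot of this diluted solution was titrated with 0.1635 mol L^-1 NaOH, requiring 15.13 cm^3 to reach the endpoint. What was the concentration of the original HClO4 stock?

n(NaOH) = 0.1635 x 0.01513 = 0.002474 mol.
n(HClO4) in the aliquot = 0.002474 mol.
[diluted HClO4] = 0.002474 / 0.01703 = 0.1453 M.
Dilution factor = 200.0/7.550 = 26.49, so [stock] = 0.1453 x 26.49 = 3.85 M.

3.85 M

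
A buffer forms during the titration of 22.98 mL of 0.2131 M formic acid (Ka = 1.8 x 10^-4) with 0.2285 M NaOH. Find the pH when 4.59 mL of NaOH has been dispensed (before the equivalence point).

Initial n(HCOOH) = 0.2131 x 0.02298 = 0.004897 mol.
n(NaOH) added = 0.2285 x 0.004590 = 0.001049 mol, converting that many moles of HCOOH to HCOO-.
Remaining n(HCOOH) = 0.003848 mol; n(HCOO-) = 0.001049 mol.
By Henderson-Hasselbalch, pH = pKa + log([A^-]/[HA]) = 3.74 + log(0.001049/0.003848) = 3.74 + (-0.56) = 3.18.

3.18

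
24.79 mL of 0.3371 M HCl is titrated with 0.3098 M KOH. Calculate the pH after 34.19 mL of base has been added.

n(acid) = 0.3371 x 0.02479 = 0.008357 mol; n(KOH) added = 0.3098 x 0.03419 = 0.01059 mol.
Base is in excess by 0.01059 - 0.008357 = 0.002235 mol in a total volume of 0.05898 L.
[OH^-] = 0.002235/0.05898 = 0.03790 M, so pOH = 1.42 and pH = 14.00 - 1.42 = 12.58.

12.58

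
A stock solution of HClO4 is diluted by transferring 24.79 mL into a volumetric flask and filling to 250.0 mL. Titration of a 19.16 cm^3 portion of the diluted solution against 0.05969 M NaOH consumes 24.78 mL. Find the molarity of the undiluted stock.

n(NaOH) = 0.05969 x 0.02478 = 0.001479 mol.
n(HClO4) in the aliquot = 0.001479 mol.
[diluted HClO4] = 0.001479 / 0.01916 = 0.07720 M.
Dilution factor = 250.0/24.79 = 10.08, so [stock] = 0.07720 x 10.08 = 0.779 M.

0.779 M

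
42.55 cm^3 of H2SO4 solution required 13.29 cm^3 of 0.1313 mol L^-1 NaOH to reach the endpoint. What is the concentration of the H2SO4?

0.0205 M

n(NaOH) delivered = 0.1313 x 0.01329 = 0.001745 mol.
The reaction is 1 H2SO4 + 2 NaOH, so n(H2SO4) = 0.001745 x 1/2 = 0.0008725 mol.
[H2SO4] = 0.0008725 mol / 0.04255 L = 0.0205 M.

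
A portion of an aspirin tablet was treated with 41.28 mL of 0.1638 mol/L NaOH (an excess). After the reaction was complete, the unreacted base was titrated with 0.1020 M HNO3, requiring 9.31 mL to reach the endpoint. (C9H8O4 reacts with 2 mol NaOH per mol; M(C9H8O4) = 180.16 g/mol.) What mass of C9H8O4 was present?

0.524 g

Total n(NaOH) added = 0.1638 x 0.04128 = 0.006762 mol.
n(HNO3) used = 0.1020 x 0.009310 = 0.0009496 mol, which equals the excess n(NaOH).
So n(NaOH) consumed by the sample = 0.006762 - 0.0009496 = 0.005812 mol.
n(C9H8O4) = 0.005812 / 2 = 0.002906 mol.
mass = 0.002906 mol x 180.16 g/mol = 0.524 g.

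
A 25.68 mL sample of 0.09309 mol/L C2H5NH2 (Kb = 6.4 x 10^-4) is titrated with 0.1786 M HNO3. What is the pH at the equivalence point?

n(C2H5NH2) = 0.09309 x 0.02568 = 0.002391 mol; V(HNO3) at equivalence = 0.002391/0.1786 = 0.01338 L.
At equivalence the base is fully converted to C2H5NH3+; total volume = 0.03906 L, so [C2H5NH3+] = 0.002391/0.03906 = 0.06119 M.
Ka(C2H5NH3+) = Kw/Kb = 1.0e-14 / 6.4 x 10^-4 = 1.56e-11.
[H^+] = sqrt(Ka x [C2H5NH3+]) = sqrt(1.56e-11 x 0.06119) = 9.78e-7 M.
pH = -log(9.78e-7) = 6.01.

6.01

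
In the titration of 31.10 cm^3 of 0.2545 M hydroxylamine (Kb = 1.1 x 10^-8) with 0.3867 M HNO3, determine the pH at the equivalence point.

3.43

n(NH2OH) = 0.2545 x 0.03110 = 0.007915 mol; V(HNO3) at equivalence = 0.007915/0.3867 = 0.02047 L.
At equivalence the base is fully converted to NH3OH+; total volume = 0.05157 L, so [NH3OH+] = 0.007915/0.05157 = 0.1535 M.
Ka(NH3OH+) = Kw/Kb = 1.0e-14 / 1.1 x 10^-8 = 9.09e-7.
[H^+] = sqrt(Ka x [NH3OH+]) = sqrt(9.09e-7 x 0.1535) = 0.000374 M.
pH = -log(0.000374) = 3.43.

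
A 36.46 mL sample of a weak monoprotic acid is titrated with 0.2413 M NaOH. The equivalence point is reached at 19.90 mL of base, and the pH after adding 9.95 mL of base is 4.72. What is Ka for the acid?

1.9 x 10^-5

9.95 mL is half of the equivalence volume, so this is the half-equivalence point where [HA] = [A^-].
At half-equivalence pH = pKa, so pKa = 4.72.
Ka = 10^(-4.72) = 1.9 x 10^-5.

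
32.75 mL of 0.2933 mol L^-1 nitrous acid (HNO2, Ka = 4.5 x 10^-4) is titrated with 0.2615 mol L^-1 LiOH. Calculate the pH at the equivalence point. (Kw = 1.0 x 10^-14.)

n(HNO2) = 0.2933 x 0.03275 = 0.009606 mol; V(LiOH) at equivalence = 0.009606/0.2615 = 0.03673 L.
At equivalence all the acid is converted to NO2-; total volume = 0.03275 + 0.03673 = 0.06948 L, so [NO2-] = 0.009606/0.06948 = 0.1382 M.
Kb = Kw/Ka = 1.0e-14 / 4.5 x 10^-4 = 2.22e-11.
[OH^-] = sqrt(Kb x [NO2-]) = sqrt(2.22e-11 x 0.1382) = 1.75e-6 M.
pOH = 5.76, so pH = 14.00 - 5.76 = 8.24.

8.24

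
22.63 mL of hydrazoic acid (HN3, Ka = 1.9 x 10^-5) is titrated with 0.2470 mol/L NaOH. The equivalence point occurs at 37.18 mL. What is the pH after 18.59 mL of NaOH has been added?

18.59 mL is exactly half the equivalence volume (37.18/2), i.e. the half-equivalence point.
There, n(HA) = n(A^-), so pH = pKa = -log(1.9 x 10^-5) = 4.72.

4.72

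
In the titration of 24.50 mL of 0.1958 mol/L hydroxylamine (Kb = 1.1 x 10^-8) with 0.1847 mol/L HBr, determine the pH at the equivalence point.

3.53

n(NH2OH) = 0.1958 x 0.02450 = 0.004797 mol; V(HBr) at equivalence = 0.004797/0.1847 = 0.02597 L.
At equivalence the base is fully converted to NH3OH+; total volume = 0.05047 L, so [NH3OH+] = 0.004797/0.05047 = 0.09504 M.
Ka(NH3OH+) = Kw/Kb = 1.0e-14 / 1.1 x 10^-8 = 9.09e-7.
[H^+] = sqrt(Ka x [NH3OH+]) = sqrt(9.09e-7 x 0.09504) = 0.000294 M.
pH = -log(0.000294) = 3.53.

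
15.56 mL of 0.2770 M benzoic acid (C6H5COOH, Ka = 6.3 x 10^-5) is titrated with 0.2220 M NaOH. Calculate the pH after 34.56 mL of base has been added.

n(acid) = 0.2770 x 0.01556 = 0.004310 mol; n(NaOH) added = 0.2220 x 0.03456 = 0.007672 mol.
Base is in excess by 0.007672 - 0.004310 = 0.003362 mol in a total volume of 0.05012 L.
[OH^-] = 0.003362/0.05012 = 0.06708 M, so pOH = 1.17 and pH = 14.00 - 1.17 = 12.83.

12.83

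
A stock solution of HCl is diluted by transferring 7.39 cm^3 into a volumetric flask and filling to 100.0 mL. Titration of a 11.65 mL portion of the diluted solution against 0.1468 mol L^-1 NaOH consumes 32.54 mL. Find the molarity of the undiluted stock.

n(NaOH) = 0.1468 x 0.03254 = 0.004777 mol.
n(HCl) in the aliquot = 0.004777 mol.
[diluted HCl] = 0.004777 / 0.01165 = 0.4100 M.
Dilution factor = 100.0/7.390 = 13.53, so [stock] = 0.4100 x 13.53 = 5.55 M.

5.55 M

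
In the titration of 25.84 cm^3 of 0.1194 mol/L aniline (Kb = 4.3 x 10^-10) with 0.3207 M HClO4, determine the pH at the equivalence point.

n(C6H5NH2) = 0.1194 x 0.02584 = 0.003085 mol; V(HClO4) at equivalence = 0.003085/0.3207 = 0.009621 L.
At equivalence the base is fully converted to C6H5NH3+; total volume = 0.03546 L, so [C6H5NH3+] = 0.003085/0.03546 = 0.08701 M.
Ka(C6H5NH3+) = Kw/Kb = 1.0e-14 / 4.3 x 10^-10 = 2.33e-5.
[H^+] = sqrt(Ka x [C6H5NH3+]) = sqrt(2.33e-5 x 0.08701) = 0.00142 M.
pH = -log(0.00142) = 2.85.

2.85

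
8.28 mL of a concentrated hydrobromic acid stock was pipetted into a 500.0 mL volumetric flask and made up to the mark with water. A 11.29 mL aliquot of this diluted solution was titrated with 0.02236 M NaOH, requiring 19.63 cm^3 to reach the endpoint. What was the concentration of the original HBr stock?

n(NaOH) = 0.02236 x 0.01963 = 0.0004389 mol.
n(HBr) in the aliquot = 0.0004389 mol.
[diluted HBr] = 0.0004389 / 0.01129 = 0.03888 M.
Dilution factor = 500.0/8.280 = 60.39, so [stock] = 0.03888 x 60.39 = 2.35 M.

2.35 M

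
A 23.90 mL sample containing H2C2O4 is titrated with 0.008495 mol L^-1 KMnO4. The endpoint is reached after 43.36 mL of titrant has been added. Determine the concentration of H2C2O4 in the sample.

n(KMnO4) = 0.008495 x 0.04336 = 0.0003683 mol.
From the balanced equation, 2 mol KMnO4 reacts with 5 mol H2C2O4, so n(H2C2O4) = 0.0003683 x 5/2 = 0.0009209 mol.
[H2C2O4] = 0.0009209 / 0.02390 L = 0.0385 M.

0.0385 M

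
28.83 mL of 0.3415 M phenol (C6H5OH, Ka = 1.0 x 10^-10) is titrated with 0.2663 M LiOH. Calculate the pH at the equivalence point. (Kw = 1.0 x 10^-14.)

n(C6H5OH) = 0.3415 x 0.02883 = 0.009845 mol; V(LiOH) at equivalence = 0.009845/0.2663 = 0.03697 L.
At equivalence all the acid is converted to C6H5O-; total volume = 0.02883 + 0.03697 = 0.06580 L, so [C6H5O-] = 0.009845/0.06580 = 0.1496 M.
Kb = Kw/Ka = 1.0e-14 / 1.0 x 10^-10 = 0.000100.
[OH^-] = sqrt(Kb x [C6H5O-]) = sqrt(0.000100 x 0.1496) = 0.00387 M.
pOH = 2.41, so pH = 14.00 - 2.41 = 11.59.

11.59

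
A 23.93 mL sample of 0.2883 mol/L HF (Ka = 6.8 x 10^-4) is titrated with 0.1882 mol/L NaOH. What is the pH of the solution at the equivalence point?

8.11

n(HF) = 0.2883 x 0.02393 = 0.006899 mol; V(NaOH) at equivalence = 0.006899/0.1882 = 0.03666 L.
At equivalence all the acid is converted to F-; total volume = 0.02393 + 0.03666 = 0.06059 L, so [F-] = 0.006899/0.06059 = 0.1139 M.
Kb = Kw/Ka = 1.0e-14 / 6.8 x 10^-4 = 1.47e-11.
[OH^-] = sqrt(Kb x [F-]) = sqrt(1.47e-11 x 0.1139) = 1.29e-6 M.
pOH = 5.89, so pH = 14.00 - 5.89 = 8.11.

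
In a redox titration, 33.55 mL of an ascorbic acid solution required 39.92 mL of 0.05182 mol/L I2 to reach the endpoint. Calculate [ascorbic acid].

n(I2) = 0.05182 x 0.03992 = 0.002069 mol.
From the balanced equation, 1 mol I2 reacts with 1 mol ascorbic acid, so n(ascorbic acid) = 0.002069 x 1/1 = 0.002069 mol.
[ascorbic acid] = 0.002069 / 0.03355 L = 0.0617 M.

0.0617 M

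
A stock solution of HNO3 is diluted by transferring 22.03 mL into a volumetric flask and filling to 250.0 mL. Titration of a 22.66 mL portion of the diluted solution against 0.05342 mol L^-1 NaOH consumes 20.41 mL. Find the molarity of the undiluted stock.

0.546 M

n(NaOH) = 0.05342 x 0.02041 = 0.001090 mol.
n(HNO3) in the aliquot = 0.001090 mol.
[diluted HNO3] = 0.001090 / 0.02266 = 0.04812 M.
Dilution factor = 250.0/22.03 = 11.35, so [stock] = 0.04812 x 11.35 = 0.546 M.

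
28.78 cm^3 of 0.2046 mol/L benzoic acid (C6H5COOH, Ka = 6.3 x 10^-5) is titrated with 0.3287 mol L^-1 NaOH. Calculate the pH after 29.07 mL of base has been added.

12.80

n(acid) = 0.2046 x 0.02878 = 0.005888 mol; n(NaOH) added = 0.3287 x 0.02907 = 0.009555 mol.
Base is in excess by 0.009555 - 0.005888 = 0.003667 mol in a total volume of 0.05785 L.
[OH^-] = 0.003667/0.05785 = 0.06339 M, so pOH = 1.20 and pH = 14.00 - 1.20 = 12.80.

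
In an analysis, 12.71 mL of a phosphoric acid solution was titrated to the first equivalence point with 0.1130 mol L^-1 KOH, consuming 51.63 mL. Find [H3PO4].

0.459 M

n(KOH) = 0.1130 x 0.05163 = 0.005834 mol.
At the first equivalence point, 1 mol OH^- react per mol H3PO4, so n(H3PO4) = 0.005834 / 1 = 0.005834 mol.
[H3PO4] = 0.005834 / 0.01271 L = 0.459 M.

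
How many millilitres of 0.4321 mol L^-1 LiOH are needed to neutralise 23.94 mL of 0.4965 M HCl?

27.5 mL

n(HCl) = 0.4965 mol/L x 0.02394 L = 0.01189 mol.
At equivalence n(LiOH) = n(HCl) = 0.01189 mol.
V(LiOH) = 0.01189 / 0.4321 = 0.02751 L = 27.5 mL.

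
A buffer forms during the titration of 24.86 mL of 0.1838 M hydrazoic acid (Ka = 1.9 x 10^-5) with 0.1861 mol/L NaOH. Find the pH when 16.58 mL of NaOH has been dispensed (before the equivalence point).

Initial n(HN3) = 0.1838 x 0.02486 = 0.004569 mol.
n(NaOH) added = 0.1861 x 0.01658 = 0.003086 mol, converting that many moles of HN3 to N3-.
Remaining n(HN3) = 0.001484 mol; n(N3-) = 0.003086 mol.
By Henderson-Hasselbalch, pH = pKa + log([A^-]/[HA]) = 4.72 + log(0.003086/0.001484) = 4.72 + (+0.32) = 5.04.

5.04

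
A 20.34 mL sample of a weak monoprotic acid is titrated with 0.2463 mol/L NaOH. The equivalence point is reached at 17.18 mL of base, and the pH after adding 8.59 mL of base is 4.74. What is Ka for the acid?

1.8 x 10^-5

8.59 mL is half of the equivalence volume, so this is the half-equivalence point where [HA] = [A^-].
At half-equivalence pH = pKa, so pKa = 4.74.
Ka = 10^(-4.74) = 1.8 x 10^-5.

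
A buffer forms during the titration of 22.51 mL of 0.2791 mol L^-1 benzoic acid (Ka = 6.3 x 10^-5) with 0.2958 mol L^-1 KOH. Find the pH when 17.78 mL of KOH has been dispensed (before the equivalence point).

4.91

Initial n(C6H5COOH) = 0.2791 x 0.02251 = 0.006283 mol.
n(KOH) added = 0.2958 x 0.01778 = 0.005259 mol, converting that many moles of C6H5COOH to C6H5COO-.
Remaining n(C6H5COOH) = 0.001023 mol; n(C6H5COO-) = 0.005259 mol.
By Henderson-Hasselbalch, pH = pKa + log([A^-]/[HA]) = 4.20 + log(0.005259/0.001023) = 4.20 + (+0.71) = 4.91.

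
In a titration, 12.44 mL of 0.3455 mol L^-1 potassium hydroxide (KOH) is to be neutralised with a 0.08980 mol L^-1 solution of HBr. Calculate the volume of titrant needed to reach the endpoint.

n(KOH) = 0.3455 mol/L x 0.01244 L = 0.004298 mol.
At equivalence n(HBr) = n(KOH) = 0.004298 mol.
V(HBr) = 0.004298 / 0.08980 = 0.04786 L = 47.9 mL.

47.9 mL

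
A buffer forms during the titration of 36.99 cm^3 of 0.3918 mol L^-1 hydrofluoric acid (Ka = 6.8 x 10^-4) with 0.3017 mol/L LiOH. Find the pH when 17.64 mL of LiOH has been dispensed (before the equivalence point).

Initial n(HF) = 0.3918 x 0.03699 = 0.01449 mol.
n(LiOH) added = 0.3017 x 0.01764 = 0.005322 mol, converting that many moles of HF to F-.
Remaining n(HF) = 0.009171 mol; n(F-) = 0.005322 mol.
By Henderson-Hasselbalch, pH = pKa + log([A^-]/[HA]) = 3.17 + log(0.005322/0.009171) = 3.17 + (-0.24) = 2.93.

2.93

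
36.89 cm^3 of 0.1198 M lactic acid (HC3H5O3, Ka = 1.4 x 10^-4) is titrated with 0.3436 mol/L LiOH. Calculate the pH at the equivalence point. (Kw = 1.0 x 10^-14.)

n(HC3H5O3) = 0.1198 x 0.03689 = 0.004419 mol; V(LiOH) at equivalence = 0.004419/0.3436 = 0.01286 L.
At equivalence all the acid is converted to C3H5O3-; total volume = 0.03689 + 0.01286 = 0.04975 L, so [C3H5O3-] = 0.004419/0.04975 = 0.08883 M.
Kb = Kw/Ka = 1.0e-14 / 1.4 x 10^-4 = 7.14e-11.
[OH^-] = sqrt(Kb x [C3H5O3-]) = sqrt(7.14e-11 x 0.08883) = 2.52e-6 M.
pOH = 5.60, so pH = 14.00 - 5.60 = 8.40.

8.40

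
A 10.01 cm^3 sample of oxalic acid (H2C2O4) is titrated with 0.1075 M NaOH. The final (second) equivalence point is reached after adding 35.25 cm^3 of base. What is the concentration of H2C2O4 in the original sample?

n(NaOH) = 0.1075 x 0.03525 = 0.003789 mol.
At the final (second) equivalence point, 2 mol OH^- react per mol H2C2O4, so n(H2C2O4) = 0.003789 / 2 = 0.001895 mol.
[H2C2O4] = 0.001895 / 0.01001 L = 0.189 M.

0.189 M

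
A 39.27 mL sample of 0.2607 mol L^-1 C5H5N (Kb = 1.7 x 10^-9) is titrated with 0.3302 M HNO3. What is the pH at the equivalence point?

3.03

n(C5H5N) = 0.2607 x 0.03927 = 0.01024 mol; V(HNO3) at equivalence = 0.01024/0.3302 = 0.03100 L.
At equivalence the base is fully converted to C5H5NH+; total volume = 0.07027 L, so [C5H5NH+] = 0.01024/0.07027 = 0.1457 M.
Ka(C5H5NH+) = Kw/Kb = 1.0e-14 / 1.7 x 10^-9 = 5.88e-6.
[H^+] = sqrt(Ka x [C5H5NH+]) = sqrt(5.88e-6 x 0.1457) = 0.000926 M.
pH = -log(0.000926) = 3.03.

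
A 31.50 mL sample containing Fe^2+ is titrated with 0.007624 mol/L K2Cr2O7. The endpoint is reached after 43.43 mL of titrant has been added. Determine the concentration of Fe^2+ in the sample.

n(K2Cr2O7) = 0.007624 x 0.04343 = 0.0003311 mol.
From the balanced equation, 1 mol K2Cr2O7 reacts with 6 mol Fe^2+, so n(Fe^2+) = 0.0003311 x 6/1 = 0.001987 mol.
[Fe^2+] = 0.001987 / 0.03150 L = 0.0631 M.

0.0631 M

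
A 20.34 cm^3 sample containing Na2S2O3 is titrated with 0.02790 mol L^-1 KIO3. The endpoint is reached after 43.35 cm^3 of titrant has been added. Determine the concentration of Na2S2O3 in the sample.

n(KIO3) = 0.02790 x 0.04335 = 0.001209 mol.
From the balanced equation, 1 mol KIO3 reacts with 6 mol Na2S2O3, so n(Na2S2O3) = 0.001209 x 6/1 = 0.007257 mol.
[Na2S2O3] = 0.007257 / 0.02034 L = 0.357 M.

0.357 M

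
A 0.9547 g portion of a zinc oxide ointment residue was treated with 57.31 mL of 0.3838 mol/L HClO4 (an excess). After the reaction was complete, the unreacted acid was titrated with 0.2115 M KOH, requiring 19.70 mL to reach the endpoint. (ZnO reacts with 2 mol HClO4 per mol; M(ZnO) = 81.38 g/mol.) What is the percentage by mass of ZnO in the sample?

76.0%

Total n(HClO4) added = 0.3838 x 0.05731 = 0.02200 mol.
n(KOH) used = 0.2115 x 0.01970 = 0.004167 mol, which equals the excess n(HClO4).
So n(HClO4) consumed by the sample = 0.02200 - 0.004167 = 0.01783 mol.
n(ZnO) = 0.01783 / 2 = 0.008915 mol.
mass ZnO = 0.008915 x 81.38 = 0.7255 g, so %ZnO = 0.7255/0.9547 x 100 = 76.0%.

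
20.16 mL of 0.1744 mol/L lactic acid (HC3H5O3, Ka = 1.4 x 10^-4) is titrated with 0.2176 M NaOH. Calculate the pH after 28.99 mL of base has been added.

12.75

n(acid) = 0.1744 x 0.02016 = 0.003516 mol; n(NaOH) added = 0.2176 x 0.02899 = 0.006308 mol.
Base is in excess by 0.006308 - 0.003516 = 0.002792 mol in a total volume of 0.04915 L.
[OH^-] = 0.002792/0.04915 = 0.05681 M, so pOH = 1.25 and pH = 14.00 - 1.25 = 12.75.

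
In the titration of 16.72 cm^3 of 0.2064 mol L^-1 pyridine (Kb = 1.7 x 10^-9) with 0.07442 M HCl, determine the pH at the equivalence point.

3.25

n(C5H5N) = 0.2064 x 0.01672 = 0.003451 mol; V(HCl) at equivalence = 0.003451/0.07442 = 0.04637 L.
At equivalence the base is fully converted to C5H5NH+; total volume = 0.06309 L, so [C5H5NH+] = 0.003451/0.06309 = 0.05470 M.
Ka(C5H5NH+) = Kw/Kb = 1.0e-14 / 1.7 x 10^-9 = 5.88e-6.
[H^+] = sqrt(Ka x [C5H5NH+]) = sqrt(5.88e-6 x 0.05470) = 0.000567 M.
pH = -log(0.000567) = 3.25.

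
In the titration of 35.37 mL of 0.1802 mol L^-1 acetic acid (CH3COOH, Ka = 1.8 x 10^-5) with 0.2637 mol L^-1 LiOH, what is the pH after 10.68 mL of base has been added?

Initial n(CH3COOH) = 0.1802 x 0.03537 = 0.006374 mol.
n(LiOH) added = 0.2637 x 0.01068 = 0.002816 mol, converting that many moles of CH3COOH to CH3COO-.
Remaining n(CH3COOH) = 0.003557 mol; n(CH3COO-) = 0.002816 mol.
By Henderson-Hasselbalch, pH = pKa + log([A^-]/[HA]) = 4.74 + log(0.002816/0.003557) = 4.74 + (-0.10) = 4.64.

4.64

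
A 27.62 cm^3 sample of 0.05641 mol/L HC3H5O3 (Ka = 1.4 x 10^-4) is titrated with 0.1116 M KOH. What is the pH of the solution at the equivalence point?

n(HC3H5O3) = 0.05641 x 0.02762 = 0.001558 mol; V(KOH) at equivalence = 0.001558/0.1116 = 0.01396 L.
At equivalence all the acid is converted to C3H5O3-; total volume = 0.02762 + 0.01396 = 0.04158 L, so [C3H5O3-] = 0.001558/0.04158 = 0.03747 M.
Kb = Kw/Ka = 1.0e-14 / 1.4 x 10^-4 = 7.14e-11.
[OH^-] = sqrt(Kb x [C3H5O3-]) = sqrt(7.14e-11 x 0.03747) = 1.64e-6 M.
pOH = 5.79, so pH = 14.00 - 5.79 = 8.21.

8.21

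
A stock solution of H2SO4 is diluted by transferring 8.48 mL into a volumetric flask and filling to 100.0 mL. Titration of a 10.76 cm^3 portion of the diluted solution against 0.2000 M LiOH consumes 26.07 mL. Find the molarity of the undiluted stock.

n(LiOH) = 0.2000 x 0.02607 = 0.005214 mol.
n(H2SO4) in the aliquot = 0.005214 x 1/2 = 0.002607 mol.
[diluted H2SO4] = 0.002607 / 0.01076 = 0.2423 M.
Dilution factor = 100.0/8.480 = 11.79, so [stock] = 0.2423 x 11.79 = 2.86 M.

2.86 M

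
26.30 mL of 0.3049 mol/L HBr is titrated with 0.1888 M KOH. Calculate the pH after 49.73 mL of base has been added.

12.26

n(acid) = 0.3049 x 0.02630 = 0.008019 mol; n(KOH) added = 0.1888 x 0.04973 = 0.009389 mol.
Base is in excess by 0.009389 - 0.008019 = 0.001370 mol in a total volume of 0.07603 L.
[OH^-] = 0.001370/0.07603 = 0.01802 M, so pOH = 1.74 and pH = 14.00 - 1.74 = 12.26.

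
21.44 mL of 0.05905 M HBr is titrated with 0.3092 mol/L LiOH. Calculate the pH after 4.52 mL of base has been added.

11.70

n(acid) = 0.05905 x 0.02144 = 0.001266 mol; n(LiOH) added = 0.3092 x 0.004520 = 0.001398 mol.
Base is in excess by 0.001398 - 0.001266 = 0.0001316 mol in a total volume of 0.02596 L.
[OH^-] = 0.0001316/0.02596 = 0.005067 M, so pOH = 2.30 and pH = 14.00 - 2.30 = 11.70.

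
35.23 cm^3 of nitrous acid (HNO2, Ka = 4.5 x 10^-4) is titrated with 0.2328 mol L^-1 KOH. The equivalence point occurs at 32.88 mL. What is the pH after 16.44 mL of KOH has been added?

16.44 mL is exactly half the equivalence volume (32.88/2), i.e. the half-equivalence point.
There, n(HA) = n(A^-), so pH = pKa = -log(4.5 x 10^-4) = 3.35.

3.35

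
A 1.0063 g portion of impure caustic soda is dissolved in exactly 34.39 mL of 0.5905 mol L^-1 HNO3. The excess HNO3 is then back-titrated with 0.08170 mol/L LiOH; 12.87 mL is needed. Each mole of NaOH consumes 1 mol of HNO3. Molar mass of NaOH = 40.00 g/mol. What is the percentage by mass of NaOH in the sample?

76.5%

Total n(HNO3) added = 0.5905 x 0.03439 = 0.02031 mol.
n(LiOH) used = 0.08170 x 0.01287 = 0.001051 mol, which equals the excess n(HNO3).
So n(HNO3) consumed by the sample = 0.02031 - 0.001051 = 0.01926 mol.
n(NaOH) = 0.01926 / 1 = 0.01926 mol.
mass NaOH = 0.01926 x 40.00 = 0.7702 g, so %NaOH = 0.7702/1.0063 x 100 = 76.5%.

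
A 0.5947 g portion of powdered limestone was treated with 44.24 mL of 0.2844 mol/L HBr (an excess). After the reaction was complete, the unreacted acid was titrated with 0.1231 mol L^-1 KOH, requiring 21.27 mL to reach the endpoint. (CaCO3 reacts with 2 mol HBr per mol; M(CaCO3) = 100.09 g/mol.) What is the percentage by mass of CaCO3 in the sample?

Total n(HBr) added = 0.2844 x 0.04424 = 0.01258 mol.
n(KOH) used = 0.1231 x 0.02127 = 0.002618 mol, which equals the excess n(HBr).
So n(HBr) consumed by the sample = 0.01258 - 0.002618 = 0.009964 mol.
n(CaCO3) = 0.009964 / 2 = 0.004982 mol.
mass CaCO3 = 0.004982 x 100.09 = 0.4986 g, so %CaCO3 = 0.4986/0.5947 x 100 = 83.8%.

83.8%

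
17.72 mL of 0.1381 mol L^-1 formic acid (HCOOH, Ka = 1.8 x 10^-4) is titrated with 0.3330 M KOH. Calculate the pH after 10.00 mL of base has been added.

n(acid) = 0.1381 x 0.01772 = 0.002447 mol; n(KOH) added = 0.3330 x 0.01000 = 0.003330 mol.
Base is in excess by 0.003330 - 0.002447 = 0.0008829 mol in a total volume of 0.02772 L.
[OH^-] = 0.0008829/0.02772 = 0.03185 M, so pOH = 1.50 and pH = 14.00 - 1.50 = 12.50.

12.50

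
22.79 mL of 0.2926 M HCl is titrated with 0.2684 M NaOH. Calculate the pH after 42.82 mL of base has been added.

n(acid) = 0.2926 x 0.02279 = 0.006668 mol; n(NaOH) added = 0.2684 x 0.04282 = 0.01149 mol.
Base is in excess by 0.01149 - 0.006668 = 0.004825 mol in a total volume of 0.06561 L.
[OH^-] = 0.004825/0.06561 = 0.07353 M, so pOH = 1.13 and pH = 14.00 - 1.13 = 12.87.

12.87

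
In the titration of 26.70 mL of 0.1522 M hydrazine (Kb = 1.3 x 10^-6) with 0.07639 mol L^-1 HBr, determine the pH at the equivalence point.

4.70

n(N2H4) = 0.1522 x 0.02670 = 0.004064 mol; V(HBr) at equivalence = 0.004064/0.07639 = 0.05320 L.
At equivalence the base is fully converted to N2H5+; total volume = 0.07990 L, so [N2H5+] = 0.004064/0.07990 = 0.05086 M.
Ka(N2H5+) = Kw/Kb = 1.0e-14 / 1.3 x 10^-6 = 7.69e-9.
[H^+] = sqrt(Ka x [N2H5+]) = sqrt(7.69e-9 x 0.05086) = 1.98e-5 M.
pH = -log(1.98e-5) = 4.70.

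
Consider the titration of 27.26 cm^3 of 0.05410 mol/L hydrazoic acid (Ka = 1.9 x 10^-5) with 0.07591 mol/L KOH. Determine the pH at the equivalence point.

8.61

n(HN3) = 0.05410 x 0.02726 = 0.001475 mol; V(KOH) at equivalence = 0.001475/0.07591 = 0.01943 L.
At equivalence all the acid is converted to N3-; total volume = 0.02726 + 0.01943 = 0.04669 L, so [N3-] = 0.001475/0.04669 = 0.03159 M.
Kb = Kw/Ka = 1.0e-14 / 1.9 x 10^-5 = 5.26e-10.
[OH^-] = sqrt(Kb x [N3-]) = sqrt(5.26e-10 x 0.03159) = 4.08e-6 M.
pOH = 5.39, so pH = 14.00 - 5.39 = 8.61.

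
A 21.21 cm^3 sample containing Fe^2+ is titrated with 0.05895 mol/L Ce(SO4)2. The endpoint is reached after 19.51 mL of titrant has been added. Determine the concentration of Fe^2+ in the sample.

n(Ce(SO4)2) = 0.05895 x 0.01951 = 0.001150 mol.
From the balanced equation, 1 mol Ce(SO4)2 reacts with 1 mol Fe^2+, so n(Fe^2+) = 0.001150 x 1/1 = 0.001150 mol.
[Fe^2+] = 0.001150 / 0.02121 L = 0.0542 M.

0.0542 M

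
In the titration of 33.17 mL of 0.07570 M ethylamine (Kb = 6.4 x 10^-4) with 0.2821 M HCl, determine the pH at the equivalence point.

n(C2H5NH2) = 0.07570 x 0.03317 = 0.002511 mol; V(HCl) at equivalence = 0.002511/0.2821 = 0.008901 L.
At equivalence the base is fully converted to C2H5NH3+; total volume = 0.04207 L, so [C2H5NH3+] = 0.002511/0.04207 = 0.05968 M.
Ka(C2H5NH3+) = Kw/Kb = 1.0e-14 / 6.4 x 10^-4 = 1.56e-11.
[H^+] = sqrt(Ka x [C2H5NH3+]) = sqrt(1.56e-11 x 0.05968) = 9.66e-7 M.
pH = -log(9.66e-7) = 6.02.

6.02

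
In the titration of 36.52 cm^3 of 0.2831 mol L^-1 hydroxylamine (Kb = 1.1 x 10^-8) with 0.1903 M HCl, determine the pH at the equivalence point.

3.49

n(NH2OH) = 0.2831 x 0.03652 = 0.01034 mol; V(HCl) at equivalence = 0.01034/0.1903 = 0.05433 L.
At equivalence the base is fully converted to NH3OH+; total volume = 0.09085 L, so [NH3OH+] = 0.01034/0.09085 = 0.1138 M.
Ka(NH3OH+) = Kw/Kb = 1.0e-14 / 1.1 x 10^-8 = 9.09e-7.
[H^+] = sqrt(Ka x [NH3OH+]) = sqrt(9.09e-7 x 0.1138) = 0.000322 M.
pH = -log(0.000322) = 3.49.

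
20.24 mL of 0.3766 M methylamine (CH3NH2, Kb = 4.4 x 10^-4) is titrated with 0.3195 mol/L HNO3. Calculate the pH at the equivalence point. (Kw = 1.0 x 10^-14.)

5.70

n(CH3NH2) = 0.3766 x 0.02024 = 0.007622 mol; V(HNO3) at equivalence = 0.007622/0.3195 = 0.02386 L.
At equivalence the base is fully converted to CH3NH3+; total volume = 0.04410 L, so [CH3NH3+] = 0.007622/0.04410 = 0.1729 M.
Ka(CH3NH3+) = Kw/Kb = 1.0e-14 / 4.4 x 10^-4 = 2.27e-11.
[H^+] = sqrt(Ka x [CH3NH3+]) = sqrt(2.27e-11 x 0.1729) = 1.98e-6 M.
pH = -log(1.98e-6) = 5.70.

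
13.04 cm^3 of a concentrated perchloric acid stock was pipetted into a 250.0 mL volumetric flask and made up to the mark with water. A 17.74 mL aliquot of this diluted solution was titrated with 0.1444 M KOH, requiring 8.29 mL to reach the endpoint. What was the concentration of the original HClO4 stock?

n(KOH) = 0.1444 x 0.008290 = 0.001197 mol.
n(HClO4) in the aliquot = 0.001197 mol.
[diluted HClO4] = 0.001197 / 0.01774 = 0.06748 M.
Dilution factor = 250.0/13.04 = 19.17, so [stock] = 0.06748 x 19.17 = 1.29 M.

1.29 M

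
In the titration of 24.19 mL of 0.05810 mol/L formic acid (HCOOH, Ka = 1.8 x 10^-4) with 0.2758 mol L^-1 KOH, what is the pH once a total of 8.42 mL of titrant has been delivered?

n(acid) = 0.05810 x 0.02419 = 0.001405 mol; n(KOH) added = 0.2758 x 0.008420 = 0.002322 mol.
Base is in excess by 0.002322 - 0.001405 = 0.0009168 mol in a total volume of 0.03261 L.
[OH^-] = 0.0009168/0.03261 = 0.02811 M, so pOH = 1.55 and pH = 14.00 - 1.55 = 12.45.

12.45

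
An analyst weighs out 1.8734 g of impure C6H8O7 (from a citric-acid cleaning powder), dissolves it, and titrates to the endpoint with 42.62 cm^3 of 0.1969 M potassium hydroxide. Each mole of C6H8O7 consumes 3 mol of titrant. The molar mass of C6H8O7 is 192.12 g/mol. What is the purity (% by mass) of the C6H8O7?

28.7%

n(KOH) = 0.1969 x 0.04262 = 0.008392 mol.
n(C6H8O7) = 0.008392 / 3 = 0.002797 mol.
mass of C6H8O7 = 0.002797 x 192.12 = 0.5374 g.
% purity = 0.5374 / 1.8734 x 100 = 28.7%.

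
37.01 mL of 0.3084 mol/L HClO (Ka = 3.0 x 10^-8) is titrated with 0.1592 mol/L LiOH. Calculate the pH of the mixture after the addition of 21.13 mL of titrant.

Initial n(HClO) = 0.3084 x 0.03701 = 0.01141 mol.
n(LiOH) added = 0.1592 x 0.02113 = 0.003364 mol, converting that many moles of HClO to ClO-.
Remaining n(HClO) = 0.008050 mol; n(ClO-) = 0.003364 mol.
By Henderson-Hasselbalch, pH = pKa + log([A^-]/[HA]) = 7.52 + log(0.003364/0.008050) = 7.52 + (-0.38) = 7.14.

7.14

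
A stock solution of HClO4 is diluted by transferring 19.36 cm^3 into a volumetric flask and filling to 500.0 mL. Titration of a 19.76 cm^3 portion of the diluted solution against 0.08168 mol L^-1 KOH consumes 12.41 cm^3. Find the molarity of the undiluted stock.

n(KOH) = 0.08168 x 0.01241 = 0.001014 mol.
n(HClO4) in the aliquot = 0.001014 mol.
[diluted HClO4] = 0.001014 / 0.01976 = 0.05130 M.
Dilution factor = 500.0/19.36 = 25.83, so [stock] = 0.05130 x 25.83 = 1.32 M.

1.32 M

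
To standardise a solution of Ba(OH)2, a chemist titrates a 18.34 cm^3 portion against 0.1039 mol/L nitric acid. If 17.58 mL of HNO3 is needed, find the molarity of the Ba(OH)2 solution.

n(HNO3) delivered = 0.1039 x 0.01758 = 0.001827 mol.
The reaction is 1 Ba(OH)2 + 2 HNO3, so n(Ba(OH)2) = 0.001827 x 1/2 = 0.0009133 mol.
[Ba(OH)2] = 0.0009133 mol / 0.01834 L = 0.0498 M.

0.0498 M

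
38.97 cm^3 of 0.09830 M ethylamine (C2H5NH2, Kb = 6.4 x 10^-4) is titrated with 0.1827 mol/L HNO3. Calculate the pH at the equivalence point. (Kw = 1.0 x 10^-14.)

n(C2H5NH2) = 0.09830 x 0.03897 = 0.003831 mol; V(HNO3) at equivalence = 0.003831/0.1827 = 0.02097 L.
At equivalence the base is fully converted to C2H5NH3+; total volume = 0.05994 L, so [C2H5NH3+] = 0.003831/0.05994 = 0.06391 M.
Ka(C2H5NH3+) = Kw/Kb = 1.0e-14 / 6.4 x 10^-4 = 1.56e-11.
[H^+] = sqrt(Ka x [C2H5NH3+]) = sqrt(1.56e-11 x 0.06391) = 9.99e-7 M.
pH = -log(9.99e-7) = 6.00.

6.00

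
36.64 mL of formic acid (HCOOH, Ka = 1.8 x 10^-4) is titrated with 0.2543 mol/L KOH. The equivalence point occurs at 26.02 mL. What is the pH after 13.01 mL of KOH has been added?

3.74

13.01 mL is exactly half the equivalence volume (26.02/2), i.e. the half-equivalence point.
There, n(HA) = n(A^-), so pH = pKa = -log(1.8 x 10^-4) = 3.74.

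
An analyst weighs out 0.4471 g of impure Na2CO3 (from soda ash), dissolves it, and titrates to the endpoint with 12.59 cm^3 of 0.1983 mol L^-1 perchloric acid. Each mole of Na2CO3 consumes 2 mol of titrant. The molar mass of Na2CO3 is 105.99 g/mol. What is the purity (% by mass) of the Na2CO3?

n(HClO4) = 0.1983 x 0.01259 = 0.002497 mol.
n(Na2CO3) = 0.002497 / 2 = 0.001248 mol.
mass of Na2CO3 = 0.001248 x 105.99 = 0.1323 g.
% purity = 0.1323 / 0.4471 x 100 = 29.6%.

29.6%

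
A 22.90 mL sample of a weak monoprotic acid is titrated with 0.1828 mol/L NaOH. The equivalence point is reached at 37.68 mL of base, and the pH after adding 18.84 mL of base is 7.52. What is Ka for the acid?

3.0 x 10^-8

18.84 mL is half of the equivalence volume, so this is the half-equivalence point where [HA] = [A^-].
At half-equivalence pH = pKa, so pKa = 7.52.
Ka = 10^(-7.52) = 3.0 x 10^-8.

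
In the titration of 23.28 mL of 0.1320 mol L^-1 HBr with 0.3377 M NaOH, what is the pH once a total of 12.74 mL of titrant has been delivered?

n(acid) = 0.1320 x 0.02328 = 0.003073 mol; n(NaOH) added = 0.3377 x 0.01274 = 0.004302 mol.
Base is in excess by 0.004302 - 0.003073 = 0.001229 mol in a total volume of 0.03602 L.
[OH^-] = 0.001229/0.03602 = 0.03413 M, so pOH = 1.47 and pH = 14.00 - 1.47 = 12.53.

12.53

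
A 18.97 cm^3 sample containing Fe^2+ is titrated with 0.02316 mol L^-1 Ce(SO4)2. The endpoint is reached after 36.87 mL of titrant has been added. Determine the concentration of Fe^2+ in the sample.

0.0450 M

n(Ce(SO4)2) = 0.02316 x 0.03687 = 0.0008539 mol.
From the balanced equation, 1 mol Ce(SO4)2 reacts with 1 mol Fe^2+, so n(Fe^2+) = 0.0008539 x 1/1 = 0.0008539 mol.
[Fe^2+] = 0.0008539 / 0.01897 L = 0.0450 M.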